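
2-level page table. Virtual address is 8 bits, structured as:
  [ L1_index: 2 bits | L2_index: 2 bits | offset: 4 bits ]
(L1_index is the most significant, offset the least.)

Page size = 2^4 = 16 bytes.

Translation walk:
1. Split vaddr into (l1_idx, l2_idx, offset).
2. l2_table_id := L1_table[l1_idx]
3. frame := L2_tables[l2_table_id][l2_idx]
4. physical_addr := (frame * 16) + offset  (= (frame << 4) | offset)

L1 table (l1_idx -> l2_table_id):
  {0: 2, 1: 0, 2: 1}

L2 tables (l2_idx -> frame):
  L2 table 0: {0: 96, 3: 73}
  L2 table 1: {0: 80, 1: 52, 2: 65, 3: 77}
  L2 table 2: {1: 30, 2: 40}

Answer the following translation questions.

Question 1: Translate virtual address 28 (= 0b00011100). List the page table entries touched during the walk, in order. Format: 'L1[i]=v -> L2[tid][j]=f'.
vaddr = 28 = 0b00011100
Split: l1_idx=0, l2_idx=1, offset=12

Answer: L1[0]=2 -> L2[2][1]=30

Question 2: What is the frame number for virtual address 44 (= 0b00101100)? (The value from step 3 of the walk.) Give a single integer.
vaddr = 44: l1_idx=0, l2_idx=2
L1[0] = 2; L2[2][2] = 40

Answer: 40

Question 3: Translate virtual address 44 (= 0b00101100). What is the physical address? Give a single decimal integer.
Answer: 652

Derivation:
vaddr = 44 = 0b00101100
Split: l1_idx=0, l2_idx=2, offset=12
L1[0] = 2
L2[2][2] = 40
paddr = 40 * 16 + 12 = 652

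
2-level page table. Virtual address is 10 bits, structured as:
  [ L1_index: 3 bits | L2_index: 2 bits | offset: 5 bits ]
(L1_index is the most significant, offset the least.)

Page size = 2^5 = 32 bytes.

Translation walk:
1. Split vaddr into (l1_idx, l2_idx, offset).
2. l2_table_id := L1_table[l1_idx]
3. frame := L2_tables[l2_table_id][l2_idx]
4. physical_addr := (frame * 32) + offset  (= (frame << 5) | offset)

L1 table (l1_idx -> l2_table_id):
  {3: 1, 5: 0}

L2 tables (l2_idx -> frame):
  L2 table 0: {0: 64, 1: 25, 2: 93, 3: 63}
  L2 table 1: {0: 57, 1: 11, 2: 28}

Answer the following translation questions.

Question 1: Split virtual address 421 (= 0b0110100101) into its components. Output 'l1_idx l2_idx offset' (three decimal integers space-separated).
Answer: 3 1 5

Derivation:
vaddr = 421 = 0b0110100101
  top 3 bits -> l1_idx = 3
  next 2 bits -> l2_idx = 1
  bottom 5 bits -> offset = 5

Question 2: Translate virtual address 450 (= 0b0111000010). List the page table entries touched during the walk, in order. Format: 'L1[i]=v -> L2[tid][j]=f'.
Answer: L1[3]=1 -> L2[1][2]=28

Derivation:
vaddr = 450 = 0b0111000010
Split: l1_idx=3, l2_idx=2, offset=2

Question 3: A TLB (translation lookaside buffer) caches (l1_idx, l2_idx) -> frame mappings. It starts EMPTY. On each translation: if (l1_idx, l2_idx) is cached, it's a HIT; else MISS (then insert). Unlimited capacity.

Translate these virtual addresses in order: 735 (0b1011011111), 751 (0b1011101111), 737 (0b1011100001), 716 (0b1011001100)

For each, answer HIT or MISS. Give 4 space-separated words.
vaddr=735: (5,2) not in TLB -> MISS, insert
vaddr=751: (5,3) not in TLB -> MISS, insert
vaddr=737: (5,3) in TLB -> HIT
vaddr=716: (5,2) in TLB -> HIT

Answer: MISS MISS HIT HIT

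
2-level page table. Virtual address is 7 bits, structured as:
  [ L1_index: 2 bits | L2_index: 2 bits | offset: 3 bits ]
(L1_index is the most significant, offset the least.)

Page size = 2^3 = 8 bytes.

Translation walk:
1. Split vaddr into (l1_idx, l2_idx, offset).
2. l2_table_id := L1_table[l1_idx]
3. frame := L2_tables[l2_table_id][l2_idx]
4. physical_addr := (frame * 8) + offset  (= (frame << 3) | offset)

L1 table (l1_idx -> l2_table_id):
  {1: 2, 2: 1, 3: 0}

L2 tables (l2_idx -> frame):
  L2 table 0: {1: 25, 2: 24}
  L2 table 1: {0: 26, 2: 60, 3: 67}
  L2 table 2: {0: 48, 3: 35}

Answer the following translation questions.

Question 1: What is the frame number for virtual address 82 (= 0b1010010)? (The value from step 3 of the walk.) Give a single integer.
vaddr = 82: l1_idx=2, l2_idx=2
L1[2] = 1; L2[1][2] = 60

Answer: 60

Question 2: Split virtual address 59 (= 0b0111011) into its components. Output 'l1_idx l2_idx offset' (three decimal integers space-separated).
Answer: 1 3 3

Derivation:
vaddr = 59 = 0b0111011
  top 2 bits -> l1_idx = 1
  next 2 bits -> l2_idx = 3
  bottom 3 bits -> offset = 3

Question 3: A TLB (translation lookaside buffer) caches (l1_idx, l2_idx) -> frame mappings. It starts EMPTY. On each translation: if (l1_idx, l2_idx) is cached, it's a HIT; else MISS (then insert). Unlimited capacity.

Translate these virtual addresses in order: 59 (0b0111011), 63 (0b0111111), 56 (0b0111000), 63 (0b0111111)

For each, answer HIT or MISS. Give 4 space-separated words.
Answer: MISS HIT HIT HIT

Derivation:
vaddr=59: (1,3) not in TLB -> MISS, insert
vaddr=63: (1,3) in TLB -> HIT
vaddr=56: (1,3) in TLB -> HIT
vaddr=63: (1,3) in TLB -> HIT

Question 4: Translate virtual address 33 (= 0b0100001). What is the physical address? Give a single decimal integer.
Answer: 385

Derivation:
vaddr = 33 = 0b0100001
Split: l1_idx=1, l2_idx=0, offset=1
L1[1] = 2
L2[2][0] = 48
paddr = 48 * 8 + 1 = 385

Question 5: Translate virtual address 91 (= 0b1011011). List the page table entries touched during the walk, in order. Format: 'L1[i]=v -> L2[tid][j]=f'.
Answer: L1[2]=1 -> L2[1][3]=67

Derivation:
vaddr = 91 = 0b1011011
Split: l1_idx=2, l2_idx=3, offset=3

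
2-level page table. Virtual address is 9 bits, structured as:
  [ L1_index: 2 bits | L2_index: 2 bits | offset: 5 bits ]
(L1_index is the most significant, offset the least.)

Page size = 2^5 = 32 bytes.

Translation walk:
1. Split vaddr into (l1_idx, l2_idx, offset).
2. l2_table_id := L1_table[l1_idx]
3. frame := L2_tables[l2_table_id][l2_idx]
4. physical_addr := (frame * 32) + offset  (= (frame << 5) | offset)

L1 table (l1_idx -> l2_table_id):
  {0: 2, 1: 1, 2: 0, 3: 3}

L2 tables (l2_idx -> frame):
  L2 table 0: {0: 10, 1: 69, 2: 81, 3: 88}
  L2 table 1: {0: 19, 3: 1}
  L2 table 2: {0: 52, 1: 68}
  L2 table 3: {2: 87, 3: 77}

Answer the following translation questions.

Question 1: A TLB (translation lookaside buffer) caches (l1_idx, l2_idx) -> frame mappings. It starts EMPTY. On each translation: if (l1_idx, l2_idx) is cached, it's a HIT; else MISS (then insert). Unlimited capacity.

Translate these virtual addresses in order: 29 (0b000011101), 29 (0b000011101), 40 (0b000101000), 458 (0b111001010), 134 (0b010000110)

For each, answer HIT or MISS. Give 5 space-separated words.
vaddr=29: (0,0) not in TLB -> MISS, insert
vaddr=29: (0,0) in TLB -> HIT
vaddr=40: (0,1) not in TLB -> MISS, insert
vaddr=458: (3,2) not in TLB -> MISS, insert
vaddr=134: (1,0) not in TLB -> MISS, insert

Answer: MISS HIT MISS MISS MISS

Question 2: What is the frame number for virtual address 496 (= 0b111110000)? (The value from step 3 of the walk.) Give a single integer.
Answer: 77

Derivation:
vaddr = 496: l1_idx=3, l2_idx=3
L1[3] = 3; L2[3][3] = 77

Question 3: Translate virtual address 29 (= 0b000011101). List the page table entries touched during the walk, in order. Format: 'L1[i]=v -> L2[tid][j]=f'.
vaddr = 29 = 0b000011101
Split: l1_idx=0, l2_idx=0, offset=29

Answer: L1[0]=2 -> L2[2][0]=52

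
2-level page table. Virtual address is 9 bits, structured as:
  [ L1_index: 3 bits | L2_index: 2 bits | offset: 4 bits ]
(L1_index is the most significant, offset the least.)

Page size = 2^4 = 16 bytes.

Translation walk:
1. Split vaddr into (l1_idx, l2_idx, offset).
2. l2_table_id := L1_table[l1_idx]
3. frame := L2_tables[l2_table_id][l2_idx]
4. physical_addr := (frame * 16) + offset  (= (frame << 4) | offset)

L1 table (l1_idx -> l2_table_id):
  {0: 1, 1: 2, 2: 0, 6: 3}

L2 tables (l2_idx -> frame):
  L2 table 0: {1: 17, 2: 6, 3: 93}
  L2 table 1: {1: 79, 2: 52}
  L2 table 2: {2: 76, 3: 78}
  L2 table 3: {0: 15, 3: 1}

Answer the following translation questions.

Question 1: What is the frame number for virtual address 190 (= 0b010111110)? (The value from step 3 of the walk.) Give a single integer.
vaddr = 190: l1_idx=2, l2_idx=3
L1[2] = 0; L2[0][3] = 93

Answer: 93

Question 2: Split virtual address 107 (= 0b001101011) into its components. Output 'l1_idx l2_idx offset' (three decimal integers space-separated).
Answer: 1 2 11

Derivation:
vaddr = 107 = 0b001101011
  top 3 bits -> l1_idx = 1
  next 2 bits -> l2_idx = 2
  bottom 4 bits -> offset = 11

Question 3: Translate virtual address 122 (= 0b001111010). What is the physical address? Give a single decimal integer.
Answer: 1258

Derivation:
vaddr = 122 = 0b001111010
Split: l1_idx=1, l2_idx=3, offset=10
L1[1] = 2
L2[2][3] = 78
paddr = 78 * 16 + 10 = 1258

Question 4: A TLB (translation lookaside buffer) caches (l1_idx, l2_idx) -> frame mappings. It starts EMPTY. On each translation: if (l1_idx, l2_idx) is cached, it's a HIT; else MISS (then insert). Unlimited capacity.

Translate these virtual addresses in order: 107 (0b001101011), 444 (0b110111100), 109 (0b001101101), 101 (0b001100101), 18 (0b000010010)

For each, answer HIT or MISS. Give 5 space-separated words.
Answer: MISS MISS HIT HIT MISS

Derivation:
vaddr=107: (1,2) not in TLB -> MISS, insert
vaddr=444: (6,3) not in TLB -> MISS, insert
vaddr=109: (1,2) in TLB -> HIT
vaddr=101: (1,2) in TLB -> HIT
vaddr=18: (0,1) not in TLB -> MISS, insert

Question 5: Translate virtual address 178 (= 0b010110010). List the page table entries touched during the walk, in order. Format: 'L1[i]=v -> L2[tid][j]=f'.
vaddr = 178 = 0b010110010
Split: l1_idx=2, l2_idx=3, offset=2

Answer: L1[2]=0 -> L2[0][3]=93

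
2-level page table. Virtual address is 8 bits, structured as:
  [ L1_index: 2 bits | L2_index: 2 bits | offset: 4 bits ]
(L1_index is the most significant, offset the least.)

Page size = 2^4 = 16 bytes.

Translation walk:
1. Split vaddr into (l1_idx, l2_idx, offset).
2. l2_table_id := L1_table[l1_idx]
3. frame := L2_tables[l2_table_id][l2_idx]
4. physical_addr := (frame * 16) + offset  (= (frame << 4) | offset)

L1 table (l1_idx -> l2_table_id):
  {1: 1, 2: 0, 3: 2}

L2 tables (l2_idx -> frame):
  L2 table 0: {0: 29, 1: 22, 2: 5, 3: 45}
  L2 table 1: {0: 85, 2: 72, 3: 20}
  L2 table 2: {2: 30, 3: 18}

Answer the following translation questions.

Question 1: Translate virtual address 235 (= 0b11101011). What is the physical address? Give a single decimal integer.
Answer: 491

Derivation:
vaddr = 235 = 0b11101011
Split: l1_idx=3, l2_idx=2, offset=11
L1[3] = 2
L2[2][2] = 30
paddr = 30 * 16 + 11 = 491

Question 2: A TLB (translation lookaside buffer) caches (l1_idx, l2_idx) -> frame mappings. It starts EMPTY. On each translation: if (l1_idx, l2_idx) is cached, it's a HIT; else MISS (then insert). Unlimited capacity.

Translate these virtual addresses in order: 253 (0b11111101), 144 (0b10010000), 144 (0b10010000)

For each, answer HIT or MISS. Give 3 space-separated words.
Answer: MISS MISS HIT

Derivation:
vaddr=253: (3,3) not in TLB -> MISS, insert
vaddr=144: (2,1) not in TLB -> MISS, insert
vaddr=144: (2,1) in TLB -> HIT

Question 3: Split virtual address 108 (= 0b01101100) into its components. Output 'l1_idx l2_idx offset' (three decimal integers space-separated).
vaddr = 108 = 0b01101100
  top 2 bits -> l1_idx = 1
  next 2 bits -> l2_idx = 2
  bottom 4 bits -> offset = 12

Answer: 1 2 12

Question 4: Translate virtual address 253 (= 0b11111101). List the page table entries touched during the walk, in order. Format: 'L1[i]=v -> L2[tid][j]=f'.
vaddr = 253 = 0b11111101
Split: l1_idx=3, l2_idx=3, offset=13

Answer: L1[3]=2 -> L2[2][3]=18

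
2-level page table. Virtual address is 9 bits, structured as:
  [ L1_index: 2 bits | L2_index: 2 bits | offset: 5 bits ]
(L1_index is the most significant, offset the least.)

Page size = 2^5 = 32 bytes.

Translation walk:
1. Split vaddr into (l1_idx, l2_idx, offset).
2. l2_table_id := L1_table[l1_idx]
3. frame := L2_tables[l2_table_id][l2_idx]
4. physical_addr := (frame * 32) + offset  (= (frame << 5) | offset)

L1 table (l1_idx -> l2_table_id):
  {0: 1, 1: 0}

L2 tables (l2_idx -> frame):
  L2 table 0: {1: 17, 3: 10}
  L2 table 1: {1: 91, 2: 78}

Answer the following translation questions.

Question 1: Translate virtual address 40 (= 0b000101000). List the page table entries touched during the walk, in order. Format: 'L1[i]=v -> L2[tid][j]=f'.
vaddr = 40 = 0b000101000
Split: l1_idx=0, l2_idx=1, offset=8

Answer: L1[0]=1 -> L2[1][1]=91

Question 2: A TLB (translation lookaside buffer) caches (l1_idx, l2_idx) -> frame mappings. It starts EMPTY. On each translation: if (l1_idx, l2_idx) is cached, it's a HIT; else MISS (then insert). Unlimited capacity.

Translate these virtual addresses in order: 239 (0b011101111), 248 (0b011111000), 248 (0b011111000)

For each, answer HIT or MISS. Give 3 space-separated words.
vaddr=239: (1,3) not in TLB -> MISS, insert
vaddr=248: (1,3) in TLB -> HIT
vaddr=248: (1,3) in TLB -> HIT

Answer: MISS HIT HIT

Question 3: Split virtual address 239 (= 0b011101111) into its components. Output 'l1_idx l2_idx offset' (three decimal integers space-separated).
Answer: 1 3 15

Derivation:
vaddr = 239 = 0b011101111
  top 2 bits -> l1_idx = 1
  next 2 bits -> l2_idx = 3
  bottom 5 bits -> offset = 15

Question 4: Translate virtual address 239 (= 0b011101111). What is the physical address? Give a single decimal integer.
Answer: 335

Derivation:
vaddr = 239 = 0b011101111
Split: l1_idx=1, l2_idx=3, offset=15
L1[1] = 0
L2[0][3] = 10
paddr = 10 * 32 + 15 = 335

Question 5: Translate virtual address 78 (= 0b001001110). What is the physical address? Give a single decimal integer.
vaddr = 78 = 0b001001110
Split: l1_idx=0, l2_idx=2, offset=14
L1[0] = 1
L2[1][2] = 78
paddr = 78 * 32 + 14 = 2510

Answer: 2510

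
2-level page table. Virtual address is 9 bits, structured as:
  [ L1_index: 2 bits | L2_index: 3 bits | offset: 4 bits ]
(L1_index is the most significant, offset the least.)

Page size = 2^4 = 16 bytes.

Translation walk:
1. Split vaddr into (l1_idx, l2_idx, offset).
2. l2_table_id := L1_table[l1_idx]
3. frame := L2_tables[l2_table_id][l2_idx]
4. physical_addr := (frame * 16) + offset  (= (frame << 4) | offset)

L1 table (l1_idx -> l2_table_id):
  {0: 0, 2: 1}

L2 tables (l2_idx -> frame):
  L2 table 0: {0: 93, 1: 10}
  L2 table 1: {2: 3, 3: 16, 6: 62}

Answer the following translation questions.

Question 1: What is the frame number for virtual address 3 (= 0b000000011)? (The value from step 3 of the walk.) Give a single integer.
vaddr = 3: l1_idx=0, l2_idx=0
L1[0] = 0; L2[0][0] = 93

Answer: 93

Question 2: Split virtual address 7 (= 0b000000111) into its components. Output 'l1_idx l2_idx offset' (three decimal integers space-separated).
vaddr = 7 = 0b000000111
  top 2 bits -> l1_idx = 0
  next 3 bits -> l2_idx = 0
  bottom 4 bits -> offset = 7

Answer: 0 0 7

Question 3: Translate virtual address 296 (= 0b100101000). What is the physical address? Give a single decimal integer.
Answer: 56

Derivation:
vaddr = 296 = 0b100101000
Split: l1_idx=2, l2_idx=2, offset=8
L1[2] = 1
L2[1][2] = 3
paddr = 3 * 16 + 8 = 56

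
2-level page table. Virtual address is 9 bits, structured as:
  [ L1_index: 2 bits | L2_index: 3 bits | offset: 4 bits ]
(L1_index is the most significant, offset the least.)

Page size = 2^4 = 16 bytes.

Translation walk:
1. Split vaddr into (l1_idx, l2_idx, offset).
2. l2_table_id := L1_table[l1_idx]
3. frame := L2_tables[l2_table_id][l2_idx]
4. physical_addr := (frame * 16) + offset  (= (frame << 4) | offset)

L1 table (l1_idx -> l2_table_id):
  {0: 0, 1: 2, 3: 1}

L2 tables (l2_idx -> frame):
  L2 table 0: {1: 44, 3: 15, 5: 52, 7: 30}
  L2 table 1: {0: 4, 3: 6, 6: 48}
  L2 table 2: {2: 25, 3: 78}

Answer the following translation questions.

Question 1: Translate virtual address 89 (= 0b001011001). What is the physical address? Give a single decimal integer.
vaddr = 89 = 0b001011001
Split: l1_idx=0, l2_idx=5, offset=9
L1[0] = 0
L2[0][5] = 52
paddr = 52 * 16 + 9 = 841

Answer: 841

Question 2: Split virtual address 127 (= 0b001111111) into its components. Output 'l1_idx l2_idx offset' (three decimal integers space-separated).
Answer: 0 7 15

Derivation:
vaddr = 127 = 0b001111111
  top 2 bits -> l1_idx = 0
  next 3 bits -> l2_idx = 7
  bottom 4 bits -> offset = 15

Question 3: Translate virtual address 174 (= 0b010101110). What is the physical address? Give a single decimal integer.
vaddr = 174 = 0b010101110
Split: l1_idx=1, l2_idx=2, offset=14
L1[1] = 2
L2[2][2] = 25
paddr = 25 * 16 + 14 = 414

Answer: 414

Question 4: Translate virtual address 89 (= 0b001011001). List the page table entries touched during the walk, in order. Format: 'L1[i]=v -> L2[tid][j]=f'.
vaddr = 89 = 0b001011001
Split: l1_idx=0, l2_idx=5, offset=9

Answer: L1[0]=0 -> L2[0][5]=52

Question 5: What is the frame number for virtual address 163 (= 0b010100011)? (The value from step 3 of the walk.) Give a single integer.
vaddr = 163: l1_idx=1, l2_idx=2
L1[1] = 2; L2[2][2] = 25

Answer: 25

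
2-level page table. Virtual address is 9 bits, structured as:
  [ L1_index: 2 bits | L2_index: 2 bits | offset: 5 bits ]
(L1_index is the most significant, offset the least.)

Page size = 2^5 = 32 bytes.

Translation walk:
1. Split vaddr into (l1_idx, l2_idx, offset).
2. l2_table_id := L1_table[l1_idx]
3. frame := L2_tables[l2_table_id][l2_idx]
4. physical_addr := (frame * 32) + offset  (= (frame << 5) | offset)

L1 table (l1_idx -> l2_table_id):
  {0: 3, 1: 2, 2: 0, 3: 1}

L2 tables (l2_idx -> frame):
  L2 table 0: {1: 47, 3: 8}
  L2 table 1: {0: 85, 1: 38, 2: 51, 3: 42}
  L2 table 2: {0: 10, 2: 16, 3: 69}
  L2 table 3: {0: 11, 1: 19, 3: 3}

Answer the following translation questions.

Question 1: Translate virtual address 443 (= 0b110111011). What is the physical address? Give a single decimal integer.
vaddr = 443 = 0b110111011
Split: l1_idx=3, l2_idx=1, offset=27
L1[3] = 1
L2[1][1] = 38
paddr = 38 * 32 + 27 = 1243

Answer: 1243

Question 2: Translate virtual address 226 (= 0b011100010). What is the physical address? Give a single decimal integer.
vaddr = 226 = 0b011100010
Split: l1_idx=1, l2_idx=3, offset=2
L1[1] = 2
L2[2][3] = 69
paddr = 69 * 32 + 2 = 2210

Answer: 2210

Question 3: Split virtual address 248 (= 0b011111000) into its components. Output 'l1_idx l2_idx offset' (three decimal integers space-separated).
vaddr = 248 = 0b011111000
  top 2 bits -> l1_idx = 1
  next 2 bits -> l2_idx = 3
  bottom 5 bits -> offset = 24

Answer: 1 3 24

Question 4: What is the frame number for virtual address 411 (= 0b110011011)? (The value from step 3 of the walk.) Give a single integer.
Answer: 85

Derivation:
vaddr = 411: l1_idx=3, l2_idx=0
L1[3] = 1; L2[1][0] = 85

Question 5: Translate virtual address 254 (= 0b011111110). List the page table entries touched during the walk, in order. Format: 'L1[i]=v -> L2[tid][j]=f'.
vaddr = 254 = 0b011111110
Split: l1_idx=1, l2_idx=3, offset=30

Answer: L1[1]=2 -> L2[2][3]=69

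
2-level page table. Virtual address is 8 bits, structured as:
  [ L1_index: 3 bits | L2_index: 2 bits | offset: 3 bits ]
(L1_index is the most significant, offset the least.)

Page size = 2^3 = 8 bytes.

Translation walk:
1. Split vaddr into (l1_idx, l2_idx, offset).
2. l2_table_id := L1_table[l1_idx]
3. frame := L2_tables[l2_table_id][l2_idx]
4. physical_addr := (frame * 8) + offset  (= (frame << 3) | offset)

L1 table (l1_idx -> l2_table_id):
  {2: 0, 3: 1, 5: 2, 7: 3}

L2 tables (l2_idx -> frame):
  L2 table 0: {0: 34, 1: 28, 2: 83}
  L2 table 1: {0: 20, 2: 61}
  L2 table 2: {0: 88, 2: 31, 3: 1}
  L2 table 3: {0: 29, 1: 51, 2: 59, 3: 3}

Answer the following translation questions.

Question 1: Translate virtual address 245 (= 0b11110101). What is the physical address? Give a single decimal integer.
vaddr = 245 = 0b11110101
Split: l1_idx=7, l2_idx=2, offset=5
L1[7] = 3
L2[3][2] = 59
paddr = 59 * 8 + 5 = 477

Answer: 477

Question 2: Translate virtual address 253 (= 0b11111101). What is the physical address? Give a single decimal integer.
Answer: 29

Derivation:
vaddr = 253 = 0b11111101
Split: l1_idx=7, l2_idx=3, offset=5
L1[7] = 3
L2[3][3] = 3
paddr = 3 * 8 + 5 = 29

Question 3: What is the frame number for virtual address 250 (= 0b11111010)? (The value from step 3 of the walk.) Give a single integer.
Answer: 3

Derivation:
vaddr = 250: l1_idx=7, l2_idx=3
L1[7] = 3; L2[3][3] = 3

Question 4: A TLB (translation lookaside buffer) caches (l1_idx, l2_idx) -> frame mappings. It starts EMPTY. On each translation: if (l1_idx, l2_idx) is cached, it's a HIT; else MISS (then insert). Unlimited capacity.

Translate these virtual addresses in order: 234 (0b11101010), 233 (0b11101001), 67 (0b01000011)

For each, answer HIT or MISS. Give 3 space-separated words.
vaddr=234: (7,1) not in TLB -> MISS, insert
vaddr=233: (7,1) in TLB -> HIT
vaddr=67: (2,0) not in TLB -> MISS, insert

Answer: MISS HIT MISS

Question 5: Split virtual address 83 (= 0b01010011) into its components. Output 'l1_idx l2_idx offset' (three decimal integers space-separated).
vaddr = 83 = 0b01010011
  top 3 bits -> l1_idx = 2
  next 2 bits -> l2_idx = 2
  bottom 3 bits -> offset = 3

Answer: 2 2 3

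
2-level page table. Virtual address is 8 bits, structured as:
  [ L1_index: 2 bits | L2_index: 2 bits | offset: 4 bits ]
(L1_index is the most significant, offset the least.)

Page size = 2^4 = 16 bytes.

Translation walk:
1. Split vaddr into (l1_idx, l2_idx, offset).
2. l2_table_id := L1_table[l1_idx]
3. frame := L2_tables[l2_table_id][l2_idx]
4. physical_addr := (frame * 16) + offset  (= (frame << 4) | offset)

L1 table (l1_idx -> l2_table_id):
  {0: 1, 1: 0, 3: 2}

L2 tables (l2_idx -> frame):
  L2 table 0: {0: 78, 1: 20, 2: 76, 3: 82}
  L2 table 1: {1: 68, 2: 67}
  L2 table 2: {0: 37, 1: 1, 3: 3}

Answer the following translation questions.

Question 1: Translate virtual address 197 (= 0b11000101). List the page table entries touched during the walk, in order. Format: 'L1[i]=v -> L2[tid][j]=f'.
Answer: L1[3]=2 -> L2[2][0]=37

Derivation:
vaddr = 197 = 0b11000101
Split: l1_idx=3, l2_idx=0, offset=5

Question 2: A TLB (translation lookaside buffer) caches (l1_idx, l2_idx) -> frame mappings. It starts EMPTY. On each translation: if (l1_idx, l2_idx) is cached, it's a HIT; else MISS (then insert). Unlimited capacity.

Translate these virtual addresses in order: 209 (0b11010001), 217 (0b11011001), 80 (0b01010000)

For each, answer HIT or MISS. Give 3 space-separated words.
vaddr=209: (3,1) not in TLB -> MISS, insert
vaddr=217: (3,1) in TLB -> HIT
vaddr=80: (1,1) not in TLB -> MISS, insert

Answer: MISS HIT MISS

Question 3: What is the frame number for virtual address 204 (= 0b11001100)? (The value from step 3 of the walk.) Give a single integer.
vaddr = 204: l1_idx=3, l2_idx=0
L1[3] = 2; L2[2][0] = 37

Answer: 37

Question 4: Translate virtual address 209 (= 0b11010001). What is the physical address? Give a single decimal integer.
Answer: 17

Derivation:
vaddr = 209 = 0b11010001
Split: l1_idx=3, l2_idx=1, offset=1
L1[3] = 2
L2[2][1] = 1
paddr = 1 * 16 + 1 = 17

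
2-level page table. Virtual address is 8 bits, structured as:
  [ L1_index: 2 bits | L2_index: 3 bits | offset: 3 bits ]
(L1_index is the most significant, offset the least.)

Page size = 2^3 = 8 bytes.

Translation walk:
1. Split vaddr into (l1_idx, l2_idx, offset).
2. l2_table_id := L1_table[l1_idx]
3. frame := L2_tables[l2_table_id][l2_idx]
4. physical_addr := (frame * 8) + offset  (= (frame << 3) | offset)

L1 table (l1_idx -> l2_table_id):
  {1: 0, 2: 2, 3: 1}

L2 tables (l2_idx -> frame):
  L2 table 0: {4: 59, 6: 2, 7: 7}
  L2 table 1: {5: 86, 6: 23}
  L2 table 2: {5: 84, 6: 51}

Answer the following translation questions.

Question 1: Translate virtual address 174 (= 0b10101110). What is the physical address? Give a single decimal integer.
vaddr = 174 = 0b10101110
Split: l1_idx=2, l2_idx=5, offset=6
L1[2] = 2
L2[2][5] = 84
paddr = 84 * 8 + 6 = 678

Answer: 678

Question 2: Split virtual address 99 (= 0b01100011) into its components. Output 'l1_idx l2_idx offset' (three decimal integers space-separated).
Answer: 1 4 3

Derivation:
vaddr = 99 = 0b01100011
  top 2 bits -> l1_idx = 1
  next 3 bits -> l2_idx = 4
  bottom 3 bits -> offset = 3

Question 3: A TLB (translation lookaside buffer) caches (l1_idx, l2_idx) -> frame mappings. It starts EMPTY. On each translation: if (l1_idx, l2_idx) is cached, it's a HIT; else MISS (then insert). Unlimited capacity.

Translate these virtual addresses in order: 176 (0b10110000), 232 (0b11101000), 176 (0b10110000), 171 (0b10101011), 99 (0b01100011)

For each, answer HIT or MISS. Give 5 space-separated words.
Answer: MISS MISS HIT MISS MISS

Derivation:
vaddr=176: (2,6) not in TLB -> MISS, insert
vaddr=232: (3,5) not in TLB -> MISS, insert
vaddr=176: (2,6) in TLB -> HIT
vaddr=171: (2,5) not in TLB -> MISS, insert
vaddr=99: (1,4) not in TLB -> MISS, insert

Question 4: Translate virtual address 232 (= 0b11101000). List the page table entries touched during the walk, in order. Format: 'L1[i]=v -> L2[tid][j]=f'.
vaddr = 232 = 0b11101000
Split: l1_idx=3, l2_idx=5, offset=0

Answer: L1[3]=1 -> L2[1][5]=86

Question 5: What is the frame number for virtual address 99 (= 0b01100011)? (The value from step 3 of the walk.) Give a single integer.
Answer: 59

Derivation:
vaddr = 99: l1_idx=1, l2_idx=4
L1[1] = 0; L2[0][4] = 59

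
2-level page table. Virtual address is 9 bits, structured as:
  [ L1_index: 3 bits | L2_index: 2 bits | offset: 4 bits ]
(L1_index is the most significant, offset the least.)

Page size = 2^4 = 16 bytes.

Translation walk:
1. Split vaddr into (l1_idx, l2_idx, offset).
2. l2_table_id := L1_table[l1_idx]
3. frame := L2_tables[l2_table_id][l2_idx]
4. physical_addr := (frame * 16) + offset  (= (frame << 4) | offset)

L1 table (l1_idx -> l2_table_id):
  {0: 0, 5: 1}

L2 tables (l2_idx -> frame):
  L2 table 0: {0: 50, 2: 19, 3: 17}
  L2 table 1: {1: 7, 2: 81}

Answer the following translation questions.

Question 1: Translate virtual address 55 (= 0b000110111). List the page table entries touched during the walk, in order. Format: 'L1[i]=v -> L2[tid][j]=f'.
Answer: L1[0]=0 -> L2[0][3]=17

Derivation:
vaddr = 55 = 0b000110111
Split: l1_idx=0, l2_idx=3, offset=7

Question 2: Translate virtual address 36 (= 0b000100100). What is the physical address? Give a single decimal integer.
vaddr = 36 = 0b000100100
Split: l1_idx=0, l2_idx=2, offset=4
L1[0] = 0
L2[0][2] = 19
paddr = 19 * 16 + 4 = 308

Answer: 308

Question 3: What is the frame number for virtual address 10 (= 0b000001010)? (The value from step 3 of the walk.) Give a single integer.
Answer: 50

Derivation:
vaddr = 10: l1_idx=0, l2_idx=0
L1[0] = 0; L2[0][0] = 50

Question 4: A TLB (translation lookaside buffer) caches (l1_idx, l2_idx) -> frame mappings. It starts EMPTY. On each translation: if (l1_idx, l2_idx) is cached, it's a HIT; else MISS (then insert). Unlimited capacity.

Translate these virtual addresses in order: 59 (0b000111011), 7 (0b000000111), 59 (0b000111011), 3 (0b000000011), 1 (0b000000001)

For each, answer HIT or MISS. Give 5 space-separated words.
vaddr=59: (0,3) not in TLB -> MISS, insert
vaddr=7: (0,0) not in TLB -> MISS, insert
vaddr=59: (0,3) in TLB -> HIT
vaddr=3: (0,0) in TLB -> HIT
vaddr=1: (0,0) in TLB -> HIT

Answer: MISS MISS HIT HIT HIT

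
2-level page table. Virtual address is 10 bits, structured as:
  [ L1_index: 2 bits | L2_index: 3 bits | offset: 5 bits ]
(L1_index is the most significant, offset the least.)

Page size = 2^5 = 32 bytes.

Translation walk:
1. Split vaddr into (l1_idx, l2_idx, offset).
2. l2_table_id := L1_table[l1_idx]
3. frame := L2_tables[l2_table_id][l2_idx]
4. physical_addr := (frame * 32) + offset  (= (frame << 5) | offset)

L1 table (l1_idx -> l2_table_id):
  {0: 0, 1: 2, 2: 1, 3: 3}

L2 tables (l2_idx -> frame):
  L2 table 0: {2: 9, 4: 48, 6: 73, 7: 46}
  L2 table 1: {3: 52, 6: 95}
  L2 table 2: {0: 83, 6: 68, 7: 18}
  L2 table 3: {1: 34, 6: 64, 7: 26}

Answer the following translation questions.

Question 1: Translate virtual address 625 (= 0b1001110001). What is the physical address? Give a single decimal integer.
vaddr = 625 = 0b1001110001
Split: l1_idx=2, l2_idx=3, offset=17
L1[2] = 1
L2[1][3] = 52
paddr = 52 * 32 + 17 = 1681

Answer: 1681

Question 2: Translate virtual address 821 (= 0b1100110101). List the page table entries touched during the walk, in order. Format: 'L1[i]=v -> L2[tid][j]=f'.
Answer: L1[3]=3 -> L2[3][1]=34

Derivation:
vaddr = 821 = 0b1100110101
Split: l1_idx=3, l2_idx=1, offset=21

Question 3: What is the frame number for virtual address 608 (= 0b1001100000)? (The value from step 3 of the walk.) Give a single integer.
vaddr = 608: l1_idx=2, l2_idx=3
L1[2] = 1; L2[1][3] = 52

Answer: 52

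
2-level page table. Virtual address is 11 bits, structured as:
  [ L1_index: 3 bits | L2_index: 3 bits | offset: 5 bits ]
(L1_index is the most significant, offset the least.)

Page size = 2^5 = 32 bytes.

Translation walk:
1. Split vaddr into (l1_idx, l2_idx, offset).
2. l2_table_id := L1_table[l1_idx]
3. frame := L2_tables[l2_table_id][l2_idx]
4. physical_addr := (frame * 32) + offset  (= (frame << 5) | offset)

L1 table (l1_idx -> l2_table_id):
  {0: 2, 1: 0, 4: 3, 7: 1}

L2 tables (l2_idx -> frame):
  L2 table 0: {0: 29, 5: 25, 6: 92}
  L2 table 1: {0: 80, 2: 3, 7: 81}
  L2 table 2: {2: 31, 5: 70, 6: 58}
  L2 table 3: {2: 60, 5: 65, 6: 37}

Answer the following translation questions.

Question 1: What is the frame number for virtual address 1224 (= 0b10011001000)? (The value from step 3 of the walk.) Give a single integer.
vaddr = 1224: l1_idx=4, l2_idx=6
L1[4] = 3; L2[3][6] = 37

Answer: 37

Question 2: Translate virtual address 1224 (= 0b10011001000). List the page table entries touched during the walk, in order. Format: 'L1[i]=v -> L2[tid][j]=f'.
vaddr = 1224 = 0b10011001000
Split: l1_idx=4, l2_idx=6, offset=8

Answer: L1[4]=3 -> L2[3][6]=37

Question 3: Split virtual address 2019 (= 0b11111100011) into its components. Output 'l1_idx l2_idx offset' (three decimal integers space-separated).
Answer: 7 7 3

Derivation:
vaddr = 2019 = 0b11111100011
  top 3 bits -> l1_idx = 7
  next 3 bits -> l2_idx = 7
  bottom 5 bits -> offset = 3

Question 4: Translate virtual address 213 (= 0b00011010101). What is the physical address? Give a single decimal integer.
Answer: 1877

Derivation:
vaddr = 213 = 0b00011010101
Split: l1_idx=0, l2_idx=6, offset=21
L1[0] = 2
L2[2][6] = 58
paddr = 58 * 32 + 21 = 1877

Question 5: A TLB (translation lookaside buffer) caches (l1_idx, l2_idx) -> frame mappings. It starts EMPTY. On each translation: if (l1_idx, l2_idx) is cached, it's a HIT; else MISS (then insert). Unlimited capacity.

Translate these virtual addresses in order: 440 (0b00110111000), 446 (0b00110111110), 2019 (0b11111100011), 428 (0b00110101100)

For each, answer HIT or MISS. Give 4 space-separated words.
vaddr=440: (1,5) not in TLB -> MISS, insert
vaddr=446: (1,5) in TLB -> HIT
vaddr=2019: (7,7) not in TLB -> MISS, insert
vaddr=428: (1,5) in TLB -> HIT

Answer: MISS HIT MISS HIT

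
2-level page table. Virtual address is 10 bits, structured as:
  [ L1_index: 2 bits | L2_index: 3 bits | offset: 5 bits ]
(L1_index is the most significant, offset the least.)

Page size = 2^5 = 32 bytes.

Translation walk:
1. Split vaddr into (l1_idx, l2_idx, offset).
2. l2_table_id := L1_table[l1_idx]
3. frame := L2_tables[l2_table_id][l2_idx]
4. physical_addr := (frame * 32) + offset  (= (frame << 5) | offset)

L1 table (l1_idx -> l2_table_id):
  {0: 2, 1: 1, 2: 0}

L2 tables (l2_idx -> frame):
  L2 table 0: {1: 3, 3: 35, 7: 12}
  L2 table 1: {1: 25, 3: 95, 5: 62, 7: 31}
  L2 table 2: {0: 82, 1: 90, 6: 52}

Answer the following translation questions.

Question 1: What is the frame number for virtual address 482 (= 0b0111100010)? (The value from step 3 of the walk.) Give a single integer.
vaddr = 482: l1_idx=1, l2_idx=7
L1[1] = 1; L2[1][7] = 31

Answer: 31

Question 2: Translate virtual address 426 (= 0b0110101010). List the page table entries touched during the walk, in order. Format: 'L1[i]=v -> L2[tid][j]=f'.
Answer: L1[1]=1 -> L2[1][5]=62

Derivation:
vaddr = 426 = 0b0110101010
Split: l1_idx=1, l2_idx=5, offset=10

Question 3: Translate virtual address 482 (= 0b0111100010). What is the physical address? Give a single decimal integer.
vaddr = 482 = 0b0111100010
Split: l1_idx=1, l2_idx=7, offset=2
L1[1] = 1
L2[1][7] = 31
paddr = 31 * 32 + 2 = 994

Answer: 994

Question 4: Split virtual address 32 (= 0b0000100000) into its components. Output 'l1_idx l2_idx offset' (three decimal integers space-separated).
Answer: 0 1 0

Derivation:
vaddr = 32 = 0b0000100000
  top 2 bits -> l1_idx = 0
  next 3 bits -> l2_idx = 1
  bottom 5 bits -> offset = 0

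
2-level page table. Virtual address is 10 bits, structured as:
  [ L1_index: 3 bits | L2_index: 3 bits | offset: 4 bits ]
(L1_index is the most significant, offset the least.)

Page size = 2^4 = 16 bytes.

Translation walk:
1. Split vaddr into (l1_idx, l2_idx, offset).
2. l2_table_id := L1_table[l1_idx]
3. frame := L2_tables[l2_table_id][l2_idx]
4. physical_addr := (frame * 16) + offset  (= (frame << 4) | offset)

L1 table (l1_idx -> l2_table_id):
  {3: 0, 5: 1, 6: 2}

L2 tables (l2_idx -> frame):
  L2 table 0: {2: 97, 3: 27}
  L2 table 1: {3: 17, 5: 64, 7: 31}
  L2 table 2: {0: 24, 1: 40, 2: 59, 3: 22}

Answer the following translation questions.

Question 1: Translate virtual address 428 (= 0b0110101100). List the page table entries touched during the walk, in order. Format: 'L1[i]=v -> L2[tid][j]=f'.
vaddr = 428 = 0b0110101100
Split: l1_idx=3, l2_idx=2, offset=12

Answer: L1[3]=0 -> L2[0][2]=97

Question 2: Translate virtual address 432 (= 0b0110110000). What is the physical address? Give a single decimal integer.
Answer: 432

Derivation:
vaddr = 432 = 0b0110110000
Split: l1_idx=3, l2_idx=3, offset=0
L1[3] = 0
L2[0][3] = 27
paddr = 27 * 16 + 0 = 432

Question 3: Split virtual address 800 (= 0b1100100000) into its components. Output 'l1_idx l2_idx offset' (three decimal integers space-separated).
vaddr = 800 = 0b1100100000
  top 3 bits -> l1_idx = 6
  next 3 bits -> l2_idx = 2
  bottom 4 bits -> offset = 0

Answer: 6 2 0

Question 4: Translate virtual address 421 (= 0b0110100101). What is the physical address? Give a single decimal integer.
Answer: 1557

Derivation:
vaddr = 421 = 0b0110100101
Split: l1_idx=3, l2_idx=2, offset=5
L1[3] = 0
L2[0][2] = 97
paddr = 97 * 16 + 5 = 1557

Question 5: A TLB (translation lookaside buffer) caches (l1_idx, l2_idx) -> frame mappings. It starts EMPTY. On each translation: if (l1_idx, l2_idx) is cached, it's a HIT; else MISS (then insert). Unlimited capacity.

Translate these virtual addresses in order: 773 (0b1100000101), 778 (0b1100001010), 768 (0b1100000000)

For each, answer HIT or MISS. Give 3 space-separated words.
Answer: MISS HIT HIT

Derivation:
vaddr=773: (6,0) not in TLB -> MISS, insert
vaddr=778: (6,0) in TLB -> HIT
vaddr=768: (6,0) in TLB -> HIT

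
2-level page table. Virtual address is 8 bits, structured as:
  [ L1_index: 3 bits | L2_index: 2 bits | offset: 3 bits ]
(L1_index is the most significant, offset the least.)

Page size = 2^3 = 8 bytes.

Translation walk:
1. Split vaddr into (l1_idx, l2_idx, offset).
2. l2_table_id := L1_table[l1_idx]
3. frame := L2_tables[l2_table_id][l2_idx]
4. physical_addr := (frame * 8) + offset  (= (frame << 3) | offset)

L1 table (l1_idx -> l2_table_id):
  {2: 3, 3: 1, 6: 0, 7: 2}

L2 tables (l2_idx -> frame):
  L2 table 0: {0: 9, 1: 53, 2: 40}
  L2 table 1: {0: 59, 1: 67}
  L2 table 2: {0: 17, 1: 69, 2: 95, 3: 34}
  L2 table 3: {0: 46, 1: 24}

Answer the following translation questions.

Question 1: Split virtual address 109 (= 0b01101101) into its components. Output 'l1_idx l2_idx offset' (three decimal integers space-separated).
vaddr = 109 = 0b01101101
  top 3 bits -> l1_idx = 3
  next 2 bits -> l2_idx = 1
  bottom 3 bits -> offset = 5

Answer: 3 1 5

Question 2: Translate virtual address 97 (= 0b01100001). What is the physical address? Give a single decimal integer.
vaddr = 97 = 0b01100001
Split: l1_idx=3, l2_idx=0, offset=1
L1[3] = 1
L2[1][0] = 59
paddr = 59 * 8 + 1 = 473

Answer: 473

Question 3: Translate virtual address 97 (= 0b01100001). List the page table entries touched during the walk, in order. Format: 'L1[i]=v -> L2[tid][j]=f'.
Answer: L1[3]=1 -> L2[1][0]=59

Derivation:
vaddr = 97 = 0b01100001
Split: l1_idx=3, l2_idx=0, offset=1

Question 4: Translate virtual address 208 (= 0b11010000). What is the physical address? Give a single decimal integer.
Answer: 320

Derivation:
vaddr = 208 = 0b11010000
Split: l1_idx=6, l2_idx=2, offset=0
L1[6] = 0
L2[0][2] = 40
paddr = 40 * 8 + 0 = 320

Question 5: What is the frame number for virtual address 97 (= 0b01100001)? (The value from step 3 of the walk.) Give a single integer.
vaddr = 97: l1_idx=3, l2_idx=0
L1[3] = 1; L2[1][0] = 59

Answer: 59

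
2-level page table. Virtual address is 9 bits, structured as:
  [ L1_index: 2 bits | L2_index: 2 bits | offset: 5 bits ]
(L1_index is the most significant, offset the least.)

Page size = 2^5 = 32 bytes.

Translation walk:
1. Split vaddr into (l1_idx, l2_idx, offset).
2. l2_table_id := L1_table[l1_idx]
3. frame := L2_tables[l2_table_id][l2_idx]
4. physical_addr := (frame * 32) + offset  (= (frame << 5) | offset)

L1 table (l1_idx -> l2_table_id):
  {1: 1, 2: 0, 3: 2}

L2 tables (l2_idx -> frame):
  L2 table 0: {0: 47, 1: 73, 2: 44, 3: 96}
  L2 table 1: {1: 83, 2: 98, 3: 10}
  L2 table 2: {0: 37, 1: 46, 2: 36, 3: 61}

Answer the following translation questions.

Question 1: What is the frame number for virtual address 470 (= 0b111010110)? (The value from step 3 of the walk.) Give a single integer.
Answer: 36

Derivation:
vaddr = 470: l1_idx=3, l2_idx=2
L1[3] = 2; L2[2][2] = 36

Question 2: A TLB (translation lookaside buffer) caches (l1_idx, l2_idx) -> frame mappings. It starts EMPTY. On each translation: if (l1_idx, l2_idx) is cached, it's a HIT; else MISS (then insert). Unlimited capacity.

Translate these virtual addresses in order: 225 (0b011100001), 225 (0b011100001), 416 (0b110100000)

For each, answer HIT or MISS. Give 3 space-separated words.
Answer: MISS HIT MISS

Derivation:
vaddr=225: (1,3) not in TLB -> MISS, insert
vaddr=225: (1,3) in TLB -> HIT
vaddr=416: (3,1) not in TLB -> MISS, insert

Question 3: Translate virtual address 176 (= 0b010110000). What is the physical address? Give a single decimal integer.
vaddr = 176 = 0b010110000
Split: l1_idx=1, l2_idx=1, offset=16
L1[1] = 1
L2[1][1] = 83
paddr = 83 * 32 + 16 = 2672

Answer: 2672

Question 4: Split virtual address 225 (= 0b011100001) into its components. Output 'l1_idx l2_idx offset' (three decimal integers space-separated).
Answer: 1 3 1

Derivation:
vaddr = 225 = 0b011100001
  top 2 bits -> l1_idx = 1
  next 2 bits -> l2_idx = 3
  bottom 5 bits -> offset = 1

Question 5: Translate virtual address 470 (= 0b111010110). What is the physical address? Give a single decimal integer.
Answer: 1174

Derivation:
vaddr = 470 = 0b111010110
Split: l1_idx=3, l2_idx=2, offset=22
L1[3] = 2
L2[2][2] = 36
paddr = 36 * 32 + 22 = 1174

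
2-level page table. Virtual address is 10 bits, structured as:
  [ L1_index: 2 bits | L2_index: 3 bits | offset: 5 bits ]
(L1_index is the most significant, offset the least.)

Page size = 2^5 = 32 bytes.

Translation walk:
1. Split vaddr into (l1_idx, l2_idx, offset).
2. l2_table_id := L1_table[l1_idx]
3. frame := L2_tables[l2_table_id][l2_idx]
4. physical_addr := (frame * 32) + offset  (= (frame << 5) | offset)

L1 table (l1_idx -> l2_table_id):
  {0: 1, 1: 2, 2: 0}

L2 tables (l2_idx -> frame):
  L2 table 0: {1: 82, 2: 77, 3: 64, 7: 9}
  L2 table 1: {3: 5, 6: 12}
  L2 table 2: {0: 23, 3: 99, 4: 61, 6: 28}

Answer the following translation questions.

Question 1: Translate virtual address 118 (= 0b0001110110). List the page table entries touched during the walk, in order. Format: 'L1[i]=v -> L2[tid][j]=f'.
vaddr = 118 = 0b0001110110
Split: l1_idx=0, l2_idx=3, offset=22

Answer: L1[0]=1 -> L2[1][3]=5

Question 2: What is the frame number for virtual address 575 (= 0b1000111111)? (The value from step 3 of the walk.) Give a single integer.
vaddr = 575: l1_idx=2, l2_idx=1
L1[2] = 0; L2[0][1] = 82

Answer: 82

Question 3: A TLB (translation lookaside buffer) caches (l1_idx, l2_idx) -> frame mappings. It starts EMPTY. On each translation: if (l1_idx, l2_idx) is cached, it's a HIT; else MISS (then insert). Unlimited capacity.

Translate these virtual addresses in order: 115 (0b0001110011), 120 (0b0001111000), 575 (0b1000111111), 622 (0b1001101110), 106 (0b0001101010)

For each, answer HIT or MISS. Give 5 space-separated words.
Answer: MISS HIT MISS MISS HIT

Derivation:
vaddr=115: (0,3) not in TLB -> MISS, insert
vaddr=120: (0,3) in TLB -> HIT
vaddr=575: (2,1) not in TLB -> MISS, insert
vaddr=622: (2,3) not in TLB -> MISS, insert
vaddr=106: (0,3) in TLB -> HIT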